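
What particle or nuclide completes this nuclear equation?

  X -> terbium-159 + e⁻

Gd-159

Conserve mass number: A = 159 + 0, so A = 159.
Conserve atomic number: Z = 65 − 1, so Z = 64.
Z = 64 is gadolinium, so the species is gadolinium-159.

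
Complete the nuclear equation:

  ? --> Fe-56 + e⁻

Mn-56

Conserve mass number: A = 56 + 0, so A = 56.
Conserve atomic number: Z = 26 − 1, so Z = 25.
Z = 25 is manganese, so the species is Mn-56.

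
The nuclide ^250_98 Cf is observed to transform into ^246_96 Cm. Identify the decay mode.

alpha decay

ΔA = 246 − 250 = -4; ΔZ = 96 − 98 = -2.
A drops by 4 and Z drops by 2 — the signature of alpha emission.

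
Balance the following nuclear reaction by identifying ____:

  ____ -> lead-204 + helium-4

Conserve mass number: A = 204 + 4, so A = 208.
Conserve atomic number: Z = 82 + 2, so Z = 84.
Z = 84 is polonium, so the species is polonium-208.

Po-208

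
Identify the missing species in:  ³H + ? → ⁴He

proton

Conserve mass number: 3 + A = 4, so A = 1.
Conserve atomic number: 1 + Z = 2, so Z = 1.
A = 1 and Z = 1 is ¹H — a proton.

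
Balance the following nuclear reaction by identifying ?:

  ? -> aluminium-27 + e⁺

Si-27

Conserve mass number: A = 27 + 0, so A = 27.
Conserve atomic number: Z = 13 + 1, so Z = 14.
Z = 14 is silicon, so the species is silicon-27.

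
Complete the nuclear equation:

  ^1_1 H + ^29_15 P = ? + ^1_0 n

Conserve mass number: 1 + 29 = A + 1, so A = 29.
Conserve atomic number: 1 + 15 = Z + 0, so Z = 16.
Z = 16 is sulfur, so the species is ^29_16 S.

S-29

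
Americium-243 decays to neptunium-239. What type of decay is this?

ΔA = 239 − 243 = -4; ΔZ = 93 − 95 = -2.
A drops by 4 and Z drops by 2 — the signature of alpha emission.

alpha decay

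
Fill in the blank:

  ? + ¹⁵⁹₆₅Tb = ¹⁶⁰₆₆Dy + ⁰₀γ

Conserve mass number: A + 159 = 160 + 0, so A = 1.
Conserve atomic number: Z + 65 = 66 + 0, so Z = 1.
A = 1 and Z = 1 is ¹₁H — a proton.

proton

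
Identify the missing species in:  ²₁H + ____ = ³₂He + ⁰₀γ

Conserve mass number: 2 + A = 3 + 0, so A = 1.
Conserve atomic number: 1 + Z = 2 + 0, so Z = 1.
A = 1 and Z = 1 is ¹₁H — a proton.

proton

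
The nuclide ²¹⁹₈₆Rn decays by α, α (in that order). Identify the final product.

Start: (A, Z) = (219, 86).
After α: (215, 84).
After α: (211, 82).
Z = 82 is lead.

Pb-211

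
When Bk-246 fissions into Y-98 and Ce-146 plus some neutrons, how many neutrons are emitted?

2

Conserve mass number: 246 = 98 + 146 + k, so k = 246 − 244 = 2.
Check atomic number: 97 = 39 + 58 + 0 = 97. ✓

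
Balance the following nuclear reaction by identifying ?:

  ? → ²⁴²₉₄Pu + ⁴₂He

Conserve mass number: A = 242 + 4, so A = 246.
Conserve atomic number: Z = 94 + 2, so Z = 96.
Z = 96 is curium, so the species is ²⁴⁶₉₆Cm.

Cm-246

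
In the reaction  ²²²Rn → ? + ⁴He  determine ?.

Po-218

Conserve mass number: 222 = A + 4, so A = 218.
Conserve atomic number: 86 = Z + 2, so Z = 84.
Z = 84 is polonium, so the species is ²¹⁸Po.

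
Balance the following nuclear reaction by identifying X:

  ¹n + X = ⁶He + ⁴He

Be-9

Conserve mass number: 1 + A = 6 + 4, so A = 9.
Conserve atomic number: 0 + Z = 2 + 2, so Z = 4.
Z = 4 is beryllium, so the species is ⁹Be.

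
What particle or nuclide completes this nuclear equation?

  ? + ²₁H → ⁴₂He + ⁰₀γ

Conserve mass number: A + 2 = 4 + 0, so A = 2.
Conserve atomic number: Z + 1 = 2 + 0, so Z = 1.
A = 2 and Z = 1 is ²₁H — a deuteron.

deuteron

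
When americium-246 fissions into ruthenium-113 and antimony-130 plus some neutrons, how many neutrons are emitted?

3

Conserve mass number: 246 = 113 + 130 + k, so k = 246 − 243 = 3.
Check atomic number: 95 = 44 + 51 + 0 = 95. ✓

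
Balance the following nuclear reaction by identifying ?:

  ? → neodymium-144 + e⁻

Conserve mass number: A = 144 + 0, so A = 144.
Conserve atomic number: Z = 60 − 1, so Z = 59.
Z = 59 is praseodymium, so the species is praseodymium-144.

Pr-144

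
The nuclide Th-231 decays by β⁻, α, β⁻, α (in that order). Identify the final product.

Start: (A, Z) = (231, 90).
After β⁻: (231, 91).
After α: (227, 89).
After β⁻: (227, 90).
After α: (223, 88).
Z = 88 is radium.

Ra-223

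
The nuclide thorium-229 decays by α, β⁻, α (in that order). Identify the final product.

Start: (A, Z) = (229, 90).
After α: (225, 88).
After β⁻: (225, 89).
After α: (221, 87).
Z = 87 is francium.

Fr-221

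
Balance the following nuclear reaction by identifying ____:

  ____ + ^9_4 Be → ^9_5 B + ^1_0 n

proton

Conserve mass number: A + 9 = 9 + 1, so A = 1.
Conserve atomic number: Z + 4 = 5 + 0, so Z = 1.
A = 1 and Z = 1 is ^1_1 H — a proton.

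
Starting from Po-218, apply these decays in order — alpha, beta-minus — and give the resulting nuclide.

Start: (A, Z) = (218, 84).
After α: (214, 82).
After β⁻: (214, 83).
Z = 83 is bismuth.

Bi-214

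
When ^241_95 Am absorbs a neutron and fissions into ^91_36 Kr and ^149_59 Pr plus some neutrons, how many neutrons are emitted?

Conserve mass number: 242 = 91 + 149 + k, so k = 242 − 240 = 2.
Check atomic number: 95 = 36 + 59 + 0 = 95. ✓

2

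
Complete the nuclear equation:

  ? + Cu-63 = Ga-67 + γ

alpha particle

Conserve mass number: A + 63 = 67 + 0, so A = 4.
Conserve atomic number: Z + 29 = 31 + 0, so Z = 2.
A = 4 and Z = 2 is He-4 — an alpha particle.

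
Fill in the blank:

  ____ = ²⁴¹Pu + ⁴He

Conserve mass number: A = 241 + 4, so A = 245.
Conserve atomic number: Z = 94 + 2, so Z = 96.
Z = 96 is curium, so the species is ²⁴⁵Cm.

Cm-245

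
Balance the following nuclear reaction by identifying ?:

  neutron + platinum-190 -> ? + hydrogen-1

Conserve mass number: 1 + 190 = A + 1, so A = 190.
Conserve atomic number: 0 + 78 = Z + 1, so Z = 77.
Z = 77 is iridium, so the species is iridium-190.

Ir-190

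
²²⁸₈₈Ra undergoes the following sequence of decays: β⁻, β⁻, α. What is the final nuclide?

Ra-224

Start: (A, Z) = (228, 88).
After β⁻: (228, 89).
After β⁻: (228, 90).
After α: (224, 88).
Z = 88 is radium.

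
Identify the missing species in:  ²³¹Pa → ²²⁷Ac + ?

alpha particle

Conserve mass number: 231 = 227 + A, so A = 4.
Conserve atomic number: 91 = 89 + Z, so Z = 2.
A = 4 and Z = 2 is ⁴He — an alpha particle.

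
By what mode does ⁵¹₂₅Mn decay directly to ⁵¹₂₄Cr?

beta-plus decay or electron capture

ΔA = 51 − 51 = 0; ΔZ = 24 − 25 = -1.
A is unchanged and Z drops by 1 — a proton has become a neutron (β⁺ emission or electron capture).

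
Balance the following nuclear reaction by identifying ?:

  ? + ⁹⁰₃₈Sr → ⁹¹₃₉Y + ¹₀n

Conserve mass number: A + 90 = 91 + 1, so A = 2.
Conserve atomic number: Z + 38 = 39 + 0, so Z = 1.
A = 2 and Z = 1 is ²₁H — a deuteron.

deuteron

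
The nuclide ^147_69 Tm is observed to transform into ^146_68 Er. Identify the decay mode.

proton emission

ΔA = 146 − 147 = -1; ΔZ = 68 − 69 = -1.
A drops by 1 and Z drops by 1 — a proton was emitted.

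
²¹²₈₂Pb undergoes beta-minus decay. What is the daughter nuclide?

Bi-212

Beta-minus decay: mass number changes by +0, atomic number by +1.
A: 212 = 212; Z: 82 + 1 = 83.
Z = 83 is bismuth, so the daughter is ²¹²₈₃Bi.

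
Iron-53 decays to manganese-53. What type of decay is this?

ΔA = 53 − 53 = 0; ΔZ = 25 − 26 = -1.
A is unchanged and Z drops by 1 — a proton has become a neutron (β⁺ emission or electron capture).

beta-plus decay or electron capture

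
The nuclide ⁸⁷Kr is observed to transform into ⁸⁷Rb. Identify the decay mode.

ΔA = 87 − 87 = 0; ΔZ = 37 − 36 = +1.
A is unchanged and Z rises by 1 — a neutron has become a proton (β⁻ decay).

beta-minus decay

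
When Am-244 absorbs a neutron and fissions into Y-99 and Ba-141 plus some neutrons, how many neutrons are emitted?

5

Conserve mass number: 245 = 99 + 141 + k, so k = 245 − 240 = 5.
Check atomic number: 95 = 39 + 56 + 0 = 95. ✓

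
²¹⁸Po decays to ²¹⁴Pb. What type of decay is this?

alpha decay

ΔA = 214 − 218 = -4; ΔZ = 82 − 84 = -2.
A drops by 4 and Z drops by 2 — the signature of alpha emission.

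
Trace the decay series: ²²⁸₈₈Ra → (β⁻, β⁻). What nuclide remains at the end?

Start: (A, Z) = (228, 88).
After β⁻: (228, 89).
After β⁻: (228, 90).
Z = 90 is thorium.

Th-228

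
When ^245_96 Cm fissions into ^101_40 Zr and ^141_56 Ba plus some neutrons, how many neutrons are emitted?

3

Conserve mass number: 245 = 101 + 141 + k, so k = 245 − 242 = 3.
Check atomic number: 96 = 40 + 56 + 0 = 96. ✓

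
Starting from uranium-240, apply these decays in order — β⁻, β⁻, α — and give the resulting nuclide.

Start: (A, Z) = (240, 92).
After β⁻: (240, 93).
After β⁻: (240, 94).
After α: (236, 92).
Z = 92 is uranium.

U-236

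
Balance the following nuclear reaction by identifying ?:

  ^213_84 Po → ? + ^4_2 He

Conserve mass number: 213 = A + 4, so A = 209.
Conserve atomic number: 84 = Z + 2, so Z = 82.
Z = 82 is lead, so the species is ^209_82 Pb.

Pb-209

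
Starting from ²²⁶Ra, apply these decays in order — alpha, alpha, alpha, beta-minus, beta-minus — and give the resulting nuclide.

Po-214

Start: (A, Z) = (226, 88).
After α: (222, 86).
After α: (218, 84).
After α: (214, 82).
After β⁻: (214, 83).
After β⁻: (214, 84).
Z = 84 is polonium.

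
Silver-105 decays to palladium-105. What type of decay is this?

ΔA = 105 − 105 = 0; ΔZ = 46 − 47 = -1.
A is unchanged and Z drops by 1 — a proton has become a neutron (β⁺ emission or electron capture).

beta-plus decay or electron capture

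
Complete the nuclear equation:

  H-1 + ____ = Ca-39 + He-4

Conserve mass number: 1 + A = 39 + 4, so A = 42.
Conserve atomic number: 1 + Z = 20 + 2, so Z = 21.
Z = 21 is scandium, so the species is Sc-42.

Sc-42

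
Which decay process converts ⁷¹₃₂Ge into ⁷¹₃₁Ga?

beta-plus decay or electron capture

ΔA = 71 − 71 = 0; ΔZ = 31 − 32 = -1.
A is unchanged and Z drops by 1 — a proton has become a neutron (β⁺ emission or electron capture).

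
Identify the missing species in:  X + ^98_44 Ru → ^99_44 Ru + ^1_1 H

deuteron

Conserve mass number: A + 98 = 99 + 1, so A = 2.
Conserve atomic number: Z + 44 = 44 + 1, so Z = 1.
A = 2 and Z = 1 is ^2_1 H — a deuteron.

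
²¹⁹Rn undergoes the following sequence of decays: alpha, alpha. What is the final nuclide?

Pb-211

Start: (A, Z) = (219, 86).
After α: (215, 84).
After α: (211, 82).
Z = 82 is lead.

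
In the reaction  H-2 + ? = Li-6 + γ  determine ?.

Conserve mass number: 2 + A = 6 + 0, so A = 4.
Conserve atomic number: 1 + Z = 3 + 0, so Z = 2.
A = 4 and Z = 2 is He-4 — an alpha particle.

alpha particle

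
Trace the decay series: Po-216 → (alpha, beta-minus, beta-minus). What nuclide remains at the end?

Po-212

Start: (A, Z) = (216, 84).
After α: (212, 82).
After β⁻: (212, 83).
After β⁻: (212, 84).
Z = 84 is polonium.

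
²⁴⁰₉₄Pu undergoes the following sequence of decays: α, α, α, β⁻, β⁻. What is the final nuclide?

Start: (A, Z) = (240, 94).
After α: (236, 92).
After α: (232, 90).
After α: (228, 88).
After β⁻: (228, 89).
After β⁻: (228, 90).
Z = 90 is thorium.

Th-228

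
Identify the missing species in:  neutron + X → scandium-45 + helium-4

Conserve mass number: 1 + A = 45 + 4, so A = 48.
Conserve atomic number: 0 + Z = 21 + 2, so Z = 23.
Z = 23 is vanadium, so the species is vanadium-48.

V-48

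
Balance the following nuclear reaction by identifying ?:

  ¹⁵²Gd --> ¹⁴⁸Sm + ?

alpha particle

Conserve mass number: 152 = 148 + A, so A = 4.
Conserve atomic number: 64 = 62 + Z, so Z = 2.
A = 4 and Z = 2 is ⁴He — an alpha particle.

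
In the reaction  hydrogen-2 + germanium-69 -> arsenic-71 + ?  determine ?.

Conserve mass number: 2 + 69 = 71 + A, so A = 0.
Conserve atomic number: 1 + 32 = 33 + Z, so Z = 0.
A = 0 and Z = 0 is γ — a gamma ray.

gamma ray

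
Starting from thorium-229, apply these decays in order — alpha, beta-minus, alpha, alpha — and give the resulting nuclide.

At-217

Start: (A, Z) = (229, 90).
After α: (225, 88).
After β⁻: (225, 89).
After α: (221, 87).
After α: (217, 85).
Z = 85 is astatine.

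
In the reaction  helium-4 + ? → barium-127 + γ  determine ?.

Conserve mass number: 4 + A = 127 + 0, so A = 123.
Conserve atomic number: 2 + Z = 56 + 0, so Z = 54.
Z = 54 is xenon, so the species is xenon-123.

Xe-123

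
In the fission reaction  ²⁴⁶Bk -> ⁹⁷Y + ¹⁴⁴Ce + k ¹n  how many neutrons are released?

5

Conserve mass number: 246 = 97 + 144 + k, so k = 246 − 241 = 5.
Check atomic number: 97 = 39 + 58 + 0 = 97. ✓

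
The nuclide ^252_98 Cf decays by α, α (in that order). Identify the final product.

Start: (A, Z) = (252, 98).
After α: (248, 96).
After α: (244, 94).
Z = 94 is plutonium.

Pu-244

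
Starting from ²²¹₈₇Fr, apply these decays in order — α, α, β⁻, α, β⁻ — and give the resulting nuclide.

Start: (A, Z) = (221, 87).
After α: (217, 85).
After α: (213, 83).
After β⁻: (213, 84).
After α: (209, 82).
After β⁻: (209, 83).
Z = 83 is bismuth.

Bi-209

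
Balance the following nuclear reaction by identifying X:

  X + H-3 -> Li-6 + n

alpha particle

Conserve mass number: A + 3 = 6 + 1, so A = 4.
Conserve atomic number: Z + 1 = 3 + 0, so Z = 2.
A = 4 and Z = 2 is He-4 — an alpha particle.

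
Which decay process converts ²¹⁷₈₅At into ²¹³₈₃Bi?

ΔA = 213 − 217 = -4; ΔZ = 83 − 85 = -2.
A drops by 4 and Z drops by 2 — the signature of alpha emission.

alpha decay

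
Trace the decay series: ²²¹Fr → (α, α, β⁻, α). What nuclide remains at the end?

Start: (A, Z) = (221, 87).
After α: (217, 85).
After α: (213, 83).
After β⁻: (213, 84).
After α: (209, 82).
Z = 82 is lead.

Pb-209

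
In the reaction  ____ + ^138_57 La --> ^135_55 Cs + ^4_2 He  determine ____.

Conserve mass number: A + 138 = 135 + 4, so A = 1.
Conserve atomic number: Z + 57 = 55 + 2, so Z = 0.
A = 1 and Z = 0 is ^1_0 n — a neutron.

neutron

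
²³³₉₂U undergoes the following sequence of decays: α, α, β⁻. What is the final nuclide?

Ac-225

Start: (A, Z) = (233, 92).
After α: (229, 90).
After α: (225, 88).
After β⁻: (225, 89).
Z = 89 is actinium.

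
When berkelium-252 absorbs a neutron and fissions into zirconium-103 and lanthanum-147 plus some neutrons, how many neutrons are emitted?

3

Conserve mass number: 253 = 103 + 147 + k, so k = 253 − 250 = 3.
Check atomic number: 97 = 40 + 57 + 0 = 97. ✓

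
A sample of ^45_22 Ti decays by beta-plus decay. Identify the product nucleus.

Beta-plus decay: mass number changes by +0, atomic number by -1.
A: 45 = 45; Z: 22 − 1 = 21.
Z = 21 is scandium, so the daughter is ^45_21 Sc.

Sc-45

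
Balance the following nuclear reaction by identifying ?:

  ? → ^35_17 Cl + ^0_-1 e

S-35

Conserve mass number: A = 35 + 0, so A = 35.
Conserve atomic number: Z = 17 − 1, so Z = 16.
Z = 16 is sulfur, so the species is ^35_16 S.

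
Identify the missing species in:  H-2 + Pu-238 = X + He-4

Conserve mass number: 2 + 238 = A + 4, so A = 236.
Conserve atomic number: 1 + 94 = Z + 2, so Z = 93.
Z = 93 is neptunium, so the species is Np-236.

Np-236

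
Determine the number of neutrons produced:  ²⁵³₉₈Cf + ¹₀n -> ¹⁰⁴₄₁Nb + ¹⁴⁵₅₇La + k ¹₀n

5

Conserve mass number: 254 = 104 + 145 + k, so k = 254 − 249 = 5.
Check atomic number: 98 = 41 + 57 + 0 = 98. ✓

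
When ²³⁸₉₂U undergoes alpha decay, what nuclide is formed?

Alpha decay: mass number changes by -4, atomic number by -2.
A: 238 − 4 = 234; Z: 92 − 2 = 90.
Z = 90 is thorium, so the daughter is ²³⁴₉₀Th.

Th-234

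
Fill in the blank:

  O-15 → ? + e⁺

N-15

Conserve mass number: 15 = A + 0, so A = 15.
Conserve atomic number: 8 = Z + 1, so Z = 7.
Z = 7 is nitrogen, so the species is N-15.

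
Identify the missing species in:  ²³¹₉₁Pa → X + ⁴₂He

Ac-227

Conserve mass number: 231 = A + 4, so A = 227.
Conserve atomic number: 91 = Z + 2, so Z = 89.
Z = 89 is actinium, so the species is ²²⁷₈₉Ac.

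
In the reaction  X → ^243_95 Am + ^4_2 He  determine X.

Bk-247

Conserve mass number: A = 243 + 4, so A = 247.
Conserve atomic number: Z = 95 + 2, so Z = 97.
Z = 97 is berkelium, so the species is ^247_97 Bk.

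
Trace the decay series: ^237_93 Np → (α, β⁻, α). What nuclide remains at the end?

Th-229

Start: (A, Z) = (237, 93).
After α: (233, 91).
After β⁻: (233, 92).
After α: (229, 90).
Z = 90 is thorium.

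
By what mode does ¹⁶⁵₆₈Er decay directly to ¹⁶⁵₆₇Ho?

ΔA = 165 − 165 = 0; ΔZ = 67 − 68 = -1.
A is unchanged and Z drops by 1 — a proton has become a neutron (β⁺ emission or electron capture).

beta-plus decay or electron capture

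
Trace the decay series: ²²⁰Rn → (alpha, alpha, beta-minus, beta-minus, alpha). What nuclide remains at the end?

Pb-208

Start: (A, Z) = (220, 86).
After α: (216, 84).
After α: (212, 82).
After β⁻: (212, 83).
After β⁻: (212, 84).
After α: (208, 82).
Z = 82 is lead.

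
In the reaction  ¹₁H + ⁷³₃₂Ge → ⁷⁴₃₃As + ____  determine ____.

Conserve mass number: 1 + 73 = 74 + A, so A = 0.
Conserve atomic number: 1 + 32 = 33 + Z, so Z = 0.
A = 0 and Z = 0 is ⁰₀γ — a gamma ray.

gamma ray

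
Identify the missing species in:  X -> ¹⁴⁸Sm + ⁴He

Conserve mass number: A = 148 + 4, so A = 152.
Conserve atomic number: Z = 62 + 2, so Z = 64.
Z = 64 is gadolinium, so the species is ¹⁵²Gd.

Gd-152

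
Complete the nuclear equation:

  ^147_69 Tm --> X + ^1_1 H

Er-146

Conserve mass number: 147 = A + 1, so A = 146.
Conserve atomic number: 69 = Z + 1, so Z = 68.
Z = 68 is erbium, so the species is ^146_68 Er.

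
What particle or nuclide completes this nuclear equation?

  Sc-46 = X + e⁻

Ti-46

Conserve mass number: 46 = A + 0, so A = 46.
Conserve atomic number: 21 = Z − 1, so Z = 22.
Z = 22 is titanium, so the species is Ti-46.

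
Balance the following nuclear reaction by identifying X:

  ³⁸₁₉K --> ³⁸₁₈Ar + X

positron

Conserve mass number: 38 = 38 + A, so A = 0.
Conserve atomic number: 19 = 18 + Z, so Z = 1.
A = 0 and Z = 1 is ⁰₁e — a positron.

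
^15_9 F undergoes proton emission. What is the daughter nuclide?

Proton emission: mass number changes by -1, atomic number by -1.
A: 15 − 1 = 14; Z: 9 − 1 = 8.
Z = 8 is oxygen, so the daughter is ^14_8 O.

O-14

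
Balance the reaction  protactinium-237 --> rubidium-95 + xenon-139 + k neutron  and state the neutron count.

3

Conserve mass number: 237 = 95 + 139 + k, so k = 237 − 234 = 3.
Check atomic number: 91 = 37 + 54 + 0 = 91. ✓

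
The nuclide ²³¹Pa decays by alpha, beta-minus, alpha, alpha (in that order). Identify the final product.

Start: (A, Z) = (231, 91).
After α: (227, 89).
After β⁻: (227, 90).
After α: (223, 88).
After α: (219, 86).
Z = 86 is radon.

Rn-219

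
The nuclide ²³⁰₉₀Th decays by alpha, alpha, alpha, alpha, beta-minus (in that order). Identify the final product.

Start: (A, Z) = (230, 90).
After α: (226, 88).
After α: (222, 86).
After α: (218, 84).
After α: (214, 82).
After β⁻: (214, 83).
Z = 83 is bismuth.

Bi-214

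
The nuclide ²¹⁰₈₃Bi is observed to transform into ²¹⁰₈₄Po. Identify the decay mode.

beta-minus decay

ΔA = 210 − 210 = 0; ΔZ = 84 − 83 = +1.
A is unchanged and Z rises by 1 — a neutron has become a proton (β⁻ decay).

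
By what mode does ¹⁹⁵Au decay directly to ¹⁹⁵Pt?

ΔA = 195 − 195 = 0; ΔZ = 78 − 79 = -1.
A is unchanged and Z drops by 1 — a proton has become a neutron (β⁺ emission or electron capture).

beta-plus decay or electron capture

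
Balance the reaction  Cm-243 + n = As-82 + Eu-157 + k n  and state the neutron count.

Conserve mass number: 244 = 82 + 157 + k, so k = 244 − 239 = 5.
Check atomic number: 96 = 33 + 63 + 0 = 96. ✓

5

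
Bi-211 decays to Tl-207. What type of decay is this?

alpha decay

ΔA = 207 − 211 = -4; ΔZ = 81 − 83 = -2.
A drops by 4 and Z drops by 2 — the signature of alpha emission.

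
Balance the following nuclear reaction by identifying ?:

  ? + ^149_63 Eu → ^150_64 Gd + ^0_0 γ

Conserve mass number: A + 149 = 150 + 0, so A = 1.
Conserve atomic number: Z + 63 = 64 + 0, so Z = 1.
A = 1 and Z = 1 is ^1_1 H — a proton.

proton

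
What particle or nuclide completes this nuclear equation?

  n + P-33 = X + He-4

Conserve mass number: 1 + 33 = A + 4, so A = 30.
Conserve atomic number: 0 + 15 = Z + 2, so Z = 13.
Z = 13 is aluminium, so the species is Al-30.

Al-30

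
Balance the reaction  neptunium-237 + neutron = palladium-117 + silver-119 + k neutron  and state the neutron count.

Conserve mass number: 238 = 117 + 119 + k, so k = 238 − 236 = 2.
Check atomic number: 93 = 46 + 47 + 0 = 93. ✓

2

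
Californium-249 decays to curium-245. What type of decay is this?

alpha decay

ΔA = 245 − 249 = -4; ΔZ = 96 − 98 = -2.
A drops by 4 and Z drops by 2 — the signature of alpha emission.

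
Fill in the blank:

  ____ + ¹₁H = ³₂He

Conserve mass number: A + 1 = 3, so A = 2.
Conserve atomic number: Z + 1 = 2, so Z = 1.
A = 2 and Z = 1 is ²₁H — a deuteron.

deuteron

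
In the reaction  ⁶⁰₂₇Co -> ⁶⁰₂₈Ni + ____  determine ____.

beta-minus particle

Conserve mass number: 60 = 60 + A, so A = 0.
Conserve atomic number: 27 = 28 + Z, so Z = -1.
A = 0 and Z = -1 is ⁰₋₁e — a beta-minus particle.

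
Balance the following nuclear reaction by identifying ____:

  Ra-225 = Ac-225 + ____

Conserve mass number: 225 = 225 + A, so A = 0.
Conserve atomic number: 88 = 89 + Z, so Z = -1.
A = 0 and Z = -1 is e⁻ — a beta-minus particle.

beta-minus particle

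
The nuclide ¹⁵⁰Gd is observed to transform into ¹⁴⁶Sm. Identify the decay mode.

ΔA = 146 − 150 = -4; ΔZ = 62 − 64 = -2.
A drops by 4 and Z drops by 2 — the signature of alpha emission.

alpha decay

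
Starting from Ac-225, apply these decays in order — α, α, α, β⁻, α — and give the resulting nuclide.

Pb-209

Start: (A, Z) = (225, 89).
After α: (221, 87).
After α: (217, 85).
After α: (213, 83).
After β⁻: (213, 84).
After α: (209, 82).
Z = 82 is lead.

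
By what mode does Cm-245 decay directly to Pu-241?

alpha decay

ΔA = 241 − 245 = -4; ΔZ = 94 − 96 = -2.
A drops by 4 and Z drops by 2 — the signature of alpha emission.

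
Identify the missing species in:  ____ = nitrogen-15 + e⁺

Conserve mass number: A = 15 + 0, so A = 15.
Conserve atomic number: Z = 7 + 1, so Z = 8.
Z = 8 is oxygen, so the species is oxygen-15.

O-15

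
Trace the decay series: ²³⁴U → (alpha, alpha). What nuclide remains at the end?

Ra-226

Start: (A, Z) = (234, 92).
After α: (230, 90).
After α: (226, 88).
Z = 88 is radium.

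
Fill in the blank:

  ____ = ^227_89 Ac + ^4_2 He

Conserve mass number: A = 227 + 4, so A = 231.
Conserve atomic number: Z = 89 + 2, so Z = 91.
Z = 91 is protactinium, so the species is ^231_91 Pa.

Pa-231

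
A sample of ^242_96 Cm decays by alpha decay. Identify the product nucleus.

Alpha decay: mass number changes by -4, atomic number by -2.
A: 242 − 4 = 238; Z: 96 − 2 = 94.
Z = 94 is plutonium, so the daughter is ^238_94 Pu.

Pu-238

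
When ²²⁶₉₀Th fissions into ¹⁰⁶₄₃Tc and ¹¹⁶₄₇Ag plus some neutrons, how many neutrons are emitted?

Conserve mass number: 226 = 106 + 116 + k, so k = 226 − 222 = 4.
Check atomic number: 90 = 43 + 47 + 0 = 90. ✓

4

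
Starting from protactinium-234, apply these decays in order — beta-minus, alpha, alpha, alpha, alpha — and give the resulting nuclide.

Po-218

Start: (A, Z) = (234, 91).
After β⁻: (234, 92).
After α: (230, 90).
After α: (226, 88).
After α: (222, 86).
After α: (218, 84).
Z = 84 is polonium.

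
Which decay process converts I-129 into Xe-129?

ΔA = 129 − 129 = 0; ΔZ = 54 − 53 = +1.
A is unchanged and Z rises by 1 — a neutron has become a proton (β⁻ decay).

beta-minus decay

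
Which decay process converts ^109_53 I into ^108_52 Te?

ΔA = 108 − 109 = -1; ΔZ = 52 − 53 = -1.
A drops by 1 and Z drops by 1 — a proton was emitted.

proton emission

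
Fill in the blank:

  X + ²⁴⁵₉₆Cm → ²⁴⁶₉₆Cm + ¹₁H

Conserve mass number: A + 245 = 246 + 1, so A = 2.
Conserve atomic number: Z + 96 = 96 + 1, so Z = 1.
A = 2 and Z = 1 is ²₁H — a deuteron.

deuteron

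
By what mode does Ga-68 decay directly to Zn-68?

ΔA = 68 − 68 = 0; ΔZ = 30 − 31 = -1.
A is unchanged and Z drops by 1 — a proton has become a neutron (β⁺ emission or electron capture).

beta-plus decay or electron capture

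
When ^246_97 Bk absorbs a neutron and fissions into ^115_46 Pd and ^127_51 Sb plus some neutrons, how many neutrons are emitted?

5

Conserve mass number: 247 = 115 + 127 + k, so k = 247 − 242 = 5.
Check atomic number: 97 = 46 + 51 + 0 = 97. ✓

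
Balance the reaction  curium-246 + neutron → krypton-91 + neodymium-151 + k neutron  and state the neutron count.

Conserve mass number: 247 = 91 + 151 + k, so k = 247 − 242 = 5.
Check atomic number: 96 = 36 + 60 + 0 = 96. ✓

5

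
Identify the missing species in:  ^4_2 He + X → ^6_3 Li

deuteron

Conserve mass number: 4 + A = 6, so A = 2.
Conserve atomic number: 2 + Z = 3, so Z = 1.
A = 2 and Z = 1 is ^2_1 H — a deuteron.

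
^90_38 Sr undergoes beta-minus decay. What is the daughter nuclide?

Y-90

Beta-minus decay: mass number changes by +0, atomic number by +1.
A: 90 = 90; Z: 38 + 1 = 39.
Z = 39 is yttrium, so the daughter is ^90_39 Y.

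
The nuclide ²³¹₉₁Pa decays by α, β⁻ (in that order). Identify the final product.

Th-227

Start: (A, Z) = (231, 91).
After α: (227, 89).
After β⁻: (227, 90).
Z = 90 is thorium.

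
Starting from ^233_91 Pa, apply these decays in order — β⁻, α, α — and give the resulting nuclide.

Start: (A, Z) = (233, 91).
After β⁻: (233, 92).
After α: (229, 90).
After α: (225, 88).
Z = 88 is radium.

Ra-225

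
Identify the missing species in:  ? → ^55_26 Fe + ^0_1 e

Conserve mass number: A = 55 + 0, so A = 55.
Conserve atomic number: Z = 26 + 1, so Z = 27.
Z = 27 is cobalt, so the species is ^55_27 Co.

Co-55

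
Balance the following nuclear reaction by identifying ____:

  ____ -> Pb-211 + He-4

Po-215

Conserve mass number: A = 211 + 4, so A = 215.
Conserve atomic number: Z = 82 + 2, so Z = 84.
Z = 84 is polonium, so the species is Po-215.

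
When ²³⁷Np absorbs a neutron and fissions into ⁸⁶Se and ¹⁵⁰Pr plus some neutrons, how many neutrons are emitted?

Conserve mass number: 238 = 86 + 150 + k, so k = 238 − 236 = 2.
Check atomic number: 93 = 34 + 59 + 0 = 93. ✓

2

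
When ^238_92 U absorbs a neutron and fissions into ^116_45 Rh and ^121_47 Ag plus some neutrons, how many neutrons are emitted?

Conserve mass number: 239 = 116 + 121 + k, so k = 239 − 237 = 2.
Check atomic number: 92 = 45 + 47 + 0 = 92. ✓

2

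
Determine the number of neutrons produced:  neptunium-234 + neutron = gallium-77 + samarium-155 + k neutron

3

Conserve mass number: 235 = 77 + 155 + k, so k = 235 − 232 = 3.
Check atomic number: 93 = 31 + 62 + 0 = 93. ✓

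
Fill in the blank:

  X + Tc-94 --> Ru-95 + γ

Conserve mass number: A + 94 = 95 + 0, so A = 1.
Conserve atomic number: Z + 43 = 44 + 0, so Z = 1.
A = 1 and Z = 1 is H-1 — a proton.

proton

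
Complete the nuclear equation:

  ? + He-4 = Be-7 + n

alpha particle

Conserve mass number: A + 4 = 7 + 1, so A = 4.
Conserve atomic number: Z + 2 = 4 + 0, so Z = 2.
A = 4 and Z = 2 is He-4 — an alpha particle.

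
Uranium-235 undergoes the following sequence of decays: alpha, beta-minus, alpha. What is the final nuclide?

Start: (A, Z) = (235, 92).
After α: (231, 90).
After β⁻: (231, 91).
After α: (227, 89).
Z = 89 is actinium.

Ac-227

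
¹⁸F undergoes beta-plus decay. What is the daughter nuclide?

O-18

Beta-plus decay: mass number changes by +0, atomic number by -1.
A: 18 = 18; Z: 9 − 1 = 8.
Z = 8 is oxygen, so the daughter is ¹⁸O.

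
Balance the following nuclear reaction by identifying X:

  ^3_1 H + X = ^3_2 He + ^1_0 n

proton

Conserve mass number: 3 + A = 3 + 1, so A = 1.
Conserve atomic number: 1 + Z = 2 + 0, so Z = 1.
A = 1 and Z = 1 is ^1_1 H — a proton.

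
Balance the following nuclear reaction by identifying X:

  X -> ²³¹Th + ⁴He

U-235

Conserve mass number: A = 231 + 4, so A = 235.
Conserve atomic number: Z = 90 + 2, so Z = 92.
Z = 92 is uranium, so the species is ²³⁵U.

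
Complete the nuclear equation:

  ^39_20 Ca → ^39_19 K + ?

positron

Conserve mass number: 39 = 39 + A, so A = 0.
Conserve atomic number: 20 = 19 + Z, so Z = 1.
A = 0 and Z = 1 is ^0_1 e — a positron.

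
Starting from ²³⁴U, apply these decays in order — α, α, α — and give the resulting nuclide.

Start: (A, Z) = (234, 92).
After α: (230, 90).
After α: (226, 88).
After α: (222, 86).
Z = 86 is radon.

Rn-222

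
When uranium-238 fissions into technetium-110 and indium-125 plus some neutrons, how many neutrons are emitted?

Conserve mass number: 238 = 110 + 125 + k, so k = 238 − 235 = 3.
Check atomic number: 92 = 43 + 49 + 0 = 92. ✓

3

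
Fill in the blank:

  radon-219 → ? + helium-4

Po-215

Conserve mass number: 219 = A + 4, so A = 215.
Conserve atomic number: 86 = Z + 2, so Z = 84.
Z = 84 is polonium, so the species is polonium-215.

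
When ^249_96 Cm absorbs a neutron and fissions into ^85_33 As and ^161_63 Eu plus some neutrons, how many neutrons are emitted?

4

Conserve mass number: 250 = 85 + 161 + k, so k = 250 − 246 = 4.
Check atomic number: 96 = 33 + 63 + 0 = 96. ✓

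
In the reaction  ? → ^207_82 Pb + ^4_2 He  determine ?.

Conserve mass number: A = 207 + 4, so A = 211.
Conserve atomic number: Z = 82 + 2, so Z = 84.
Z = 84 is polonium, so the species is ^211_84 Po.

Po-211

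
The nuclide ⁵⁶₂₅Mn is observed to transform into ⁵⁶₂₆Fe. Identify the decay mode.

beta-minus decay

ΔA = 56 − 56 = 0; ΔZ = 26 − 25 = +1.
A is unchanged and Z rises by 1 — a neutron has become a proton (β⁻ decay).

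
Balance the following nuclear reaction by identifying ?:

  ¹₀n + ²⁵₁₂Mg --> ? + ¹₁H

Na-25

Conserve mass number: 1 + 25 = A + 1, so A = 25.
Conserve atomic number: 0 + 12 = Z + 1, so Z = 11.
Z = 11 is sodium, so the species is ²⁵₁₁Na.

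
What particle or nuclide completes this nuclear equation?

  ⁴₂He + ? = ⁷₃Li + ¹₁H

alpha particle

Conserve mass number: 4 + A = 7 + 1, so A = 4.
Conserve atomic number: 2 + Z = 3 + 1, so Z = 2.
A = 4 and Z = 2 is ⁴₂He — an alpha particle.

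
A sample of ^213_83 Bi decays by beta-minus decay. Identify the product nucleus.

Po-213

Beta-minus decay: mass number changes by +0, atomic number by +1.
A: 213 = 213; Z: 83 + 1 = 84.
Z = 84 is polonium, so the daughter is ^213_84 Po.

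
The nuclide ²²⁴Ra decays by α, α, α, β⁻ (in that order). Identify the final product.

Bi-212

Start: (A, Z) = (224, 88).
After α: (220, 86).
After α: (216, 84).
After α: (212, 82).
After β⁻: (212, 83).
Z = 83 is bismuth.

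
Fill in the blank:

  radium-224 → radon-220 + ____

alpha particle

Conserve mass number: 224 = 220 + A, so A = 4.
Conserve atomic number: 88 = 86 + Z, so Z = 2.
A = 4 and Z = 2 is helium-4 — an alpha particle.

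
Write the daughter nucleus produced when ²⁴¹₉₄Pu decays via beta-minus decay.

Beta-minus decay: mass number changes by +0, atomic number by +1.
A: 241 = 241; Z: 94 + 1 = 95.
Z = 95 is americium, so the daughter is ²⁴¹₉₅Am.

Am-241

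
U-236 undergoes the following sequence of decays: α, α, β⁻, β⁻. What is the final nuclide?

Start: (A, Z) = (236, 92).
After α: (232, 90).
After α: (228, 88).
After β⁻: (228, 89).
After β⁻: (228, 90).
Z = 90 is thorium.

Th-228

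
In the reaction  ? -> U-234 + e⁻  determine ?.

Conserve mass number: A = 234 + 0, so A = 234.
Conserve atomic number: Z = 92 − 1, so Z = 91.
Z = 91 is protactinium, so the species is Pa-234.

Pa-234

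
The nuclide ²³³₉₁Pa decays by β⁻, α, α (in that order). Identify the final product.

Start: (A, Z) = (233, 91).
After β⁻: (233, 92).
After α: (229, 90).
After α: (225, 88).
Z = 88 is radium.

Ra-225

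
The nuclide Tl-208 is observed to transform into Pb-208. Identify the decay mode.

ΔA = 208 − 208 = 0; ΔZ = 82 − 81 = +1.
A is unchanged and Z rises by 1 — a neutron has become a proton (β⁻ decay).

beta-minus decay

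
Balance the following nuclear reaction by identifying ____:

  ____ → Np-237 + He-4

Conserve mass number: A = 237 + 4, so A = 241.
Conserve atomic number: Z = 93 + 2, so Z = 95.
Z = 95 is americium, so the species is Am-241.

Am-241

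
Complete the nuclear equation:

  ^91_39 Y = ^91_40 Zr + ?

beta-minus particle

Conserve mass number: 91 = 91 + A, so A = 0.
Conserve atomic number: 39 = 40 + Z, so Z = -1.
A = 0 and Z = -1 is ^0_-1 e — a beta-minus particle.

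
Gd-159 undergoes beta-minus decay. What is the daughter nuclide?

Beta-minus decay: mass number changes by +0, atomic number by +1.
A: 159 = 159; Z: 64 + 1 = 65.
Z = 65 is terbium, so the daughter is Tb-159.

Tb-159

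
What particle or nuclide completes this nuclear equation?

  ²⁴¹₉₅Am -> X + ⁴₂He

Conserve mass number: 241 = A + 4, so A = 237.
Conserve atomic number: 95 = Z + 2, so Z = 93.
Z = 93 is neptunium, so the species is ²³⁷₉₃Np.

Np-237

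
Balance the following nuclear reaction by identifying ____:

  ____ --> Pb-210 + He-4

Po-214

Conserve mass number: A = 210 + 4, so A = 214.
Conserve atomic number: Z = 82 + 2, so Z = 84.
Z = 84 is polonium, so the species is Po-214.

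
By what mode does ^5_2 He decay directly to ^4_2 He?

neutron emission

ΔA = 4 − 5 = -1; ΔZ = 2 − 2 = +0.
A drops by 1 with Z unchanged — a neutron was emitted.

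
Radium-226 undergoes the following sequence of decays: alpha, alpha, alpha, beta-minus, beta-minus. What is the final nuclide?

Start: (A, Z) = (226, 88).
After α: (222, 86).
After α: (218, 84).
After α: (214, 82).
After β⁻: (214, 83).
After β⁻: (214, 84).
Z = 84 is polonium.

Po-214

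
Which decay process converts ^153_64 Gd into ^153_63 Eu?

beta-plus decay or electron capture

ΔA = 153 − 153 = 0; ΔZ = 63 − 64 = -1.
A is unchanged and Z drops by 1 — a proton has become a neutron (β⁺ emission or electron capture).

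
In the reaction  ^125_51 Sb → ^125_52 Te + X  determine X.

Conserve mass number: 125 = 125 + A, so A = 0.
Conserve atomic number: 51 = 52 + Z, so Z = -1.
A = 0 and Z = -1 is ^0_-1 e — a beta-minus particle.

beta-minus particle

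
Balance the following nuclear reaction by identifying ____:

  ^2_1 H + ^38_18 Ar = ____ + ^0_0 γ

K-40

Conserve mass number: 2 + 38 = A + 0, so A = 40.
Conserve atomic number: 1 + 18 = Z + 0, so Z = 19.
Z = 19 is potassium, so the species is ^40_19 K.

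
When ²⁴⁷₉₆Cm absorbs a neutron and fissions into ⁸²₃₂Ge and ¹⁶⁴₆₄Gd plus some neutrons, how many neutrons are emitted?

2

Conserve mass number: 248 = 82 + 164 + k, so k = 248 − 246 = 2.
Check atomic number: 96 = 32 + 64 + 0 = 96. ✓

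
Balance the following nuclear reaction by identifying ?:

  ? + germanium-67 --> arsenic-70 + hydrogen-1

alpha particle

Conserve mass number: A + 67 = 70 + 1, so A = 4.
Conserve atomic number: Z + 32 = 33 + 1, so Z = 2.
A = 4 and Z = 2 is helium-4 — an alpha particle.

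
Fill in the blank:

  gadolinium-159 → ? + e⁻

Tb-159

Conserve mass number: 159 = A + 0, so A = 159.
Conserve atomic number: 64 = Z − 1, so Z = 65.
Z = 65 is terbium, so the species is terbium-159.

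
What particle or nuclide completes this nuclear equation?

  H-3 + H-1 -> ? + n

Conserve mass number: 3 + 1 = A + 1, so A = 3.
Conserve atomic number: 1 + 1 = Z + 0, so Z = 2.
Z = 2 is helium, so the species is He-3.

He-3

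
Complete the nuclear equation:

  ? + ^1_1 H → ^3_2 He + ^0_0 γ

Conserve mass number: A + 1 = 3 + 0, so A = 2.
Conserve atomic number: Z + 1 = 2 + 0, so Z = 1.
A = 2 and Z = 1 is ^2_1 H — a deuteron.

deuteron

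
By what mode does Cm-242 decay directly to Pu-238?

alpha decay

ΔA = 238 − 242 = -4; ΔZ = 94 − 96 = -2.
A drops by 4 and Z drops by 2 — the signature of alpha emission.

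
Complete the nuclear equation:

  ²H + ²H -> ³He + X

Conserve mass number: 2 + 2 = 3 + A, so A = 1.
Conserve atomic number: 1 + 1 = 2 + Z, so Z = 0.
A = 1 and Z = 0 is ¹n — a neutron.

neutron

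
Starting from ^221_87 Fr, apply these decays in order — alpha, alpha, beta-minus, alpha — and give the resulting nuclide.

Start: (A, Z) = (221, 87).
After α: (217, 85).
After α: (213, 83).
After β⁻: (213, 84).
After α: (209, 82).
Z = 82 is lead.

Pb-209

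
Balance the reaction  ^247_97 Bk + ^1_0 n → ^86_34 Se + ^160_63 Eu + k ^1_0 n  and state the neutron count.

2

Conserve mass number: 248 = 86 + 160 + k, so k = 248 − 246 = 2.
Check atomic number: 97 = 34 + 63 + 0 = 97. ✓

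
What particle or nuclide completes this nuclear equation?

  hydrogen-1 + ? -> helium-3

Conserve mass number: 1 + A = 3, so A = 2.
Conserve atomic number: 1 + Z = 2, so Z = 1.
A = 2 and Z = 1 is hydrogen-2 — a deuteron.

deuteron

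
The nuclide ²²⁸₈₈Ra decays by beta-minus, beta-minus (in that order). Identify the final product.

Start: (A, Z) = (228, 88).
After β⁻: (228, 89).
After β⁻: (228, 90).
Z = 90 is thorium.

Th-228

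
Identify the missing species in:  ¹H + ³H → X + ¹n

He-3

Conserve mass number: 1 + 3 = A + 1, so A = 3.
Conserve atomic number: 1 + 1 = Z + 0, so Z = 2.
Z = 2 is helium, so the species is ³He.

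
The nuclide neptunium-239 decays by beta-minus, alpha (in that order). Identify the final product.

Start: (A, Z) = (239, 93).
After β⁻: (239, 94).
After α: (235, 92).
Z = 92 is uranium.

U-235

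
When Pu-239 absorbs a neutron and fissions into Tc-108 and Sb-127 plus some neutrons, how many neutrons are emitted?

Conserve mass number: 240 = 108 + 127 + k, so k = 240 − 235 = 5.
Check atomic number: 94 = 43 + 51 + 0 = 94. ✓

5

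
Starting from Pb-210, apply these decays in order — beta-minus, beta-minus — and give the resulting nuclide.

Start: (A, Z) = (210, 82).
After β⁻: (210, 83).
After β⁻: (210, 84).
Z = 84 is polonium.

Po-210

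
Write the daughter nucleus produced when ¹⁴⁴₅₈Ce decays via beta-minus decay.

Pr-144

Beta-minus decay: mass number changes by +0, atomic number by +1.
A: 144 = 144; Z: 58 + 1 = 59.
Z = 59 is praseodymium, so the daughter is ¹⁴⁴₅₉Pr.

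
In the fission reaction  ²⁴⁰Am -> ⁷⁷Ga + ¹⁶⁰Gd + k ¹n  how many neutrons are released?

Conserve mass number: 240 = 77 + 160 + k, so k = 240 − 237 = 3.
Check atomic number: 95 = 31 + 64 + 0 = 95. ✓

3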